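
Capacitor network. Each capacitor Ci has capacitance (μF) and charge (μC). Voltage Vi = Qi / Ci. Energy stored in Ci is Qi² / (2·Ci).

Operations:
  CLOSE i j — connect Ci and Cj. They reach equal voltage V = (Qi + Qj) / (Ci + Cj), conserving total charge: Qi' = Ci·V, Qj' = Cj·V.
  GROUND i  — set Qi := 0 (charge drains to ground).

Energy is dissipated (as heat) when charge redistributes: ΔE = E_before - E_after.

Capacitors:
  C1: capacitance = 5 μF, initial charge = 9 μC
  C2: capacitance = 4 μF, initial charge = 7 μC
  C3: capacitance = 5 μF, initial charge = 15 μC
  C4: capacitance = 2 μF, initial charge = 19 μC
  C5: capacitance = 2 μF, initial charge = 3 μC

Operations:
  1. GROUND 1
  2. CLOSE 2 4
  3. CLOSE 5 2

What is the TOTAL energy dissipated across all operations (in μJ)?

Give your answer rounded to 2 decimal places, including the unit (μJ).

Answer: 53.49 μJ

Derivation:
Initial: C1(5μF, Q=9μC, V=1.80V), C2(4μF, Q=7μC, V=1.75V), C3(5μF, Q=15μC, V=3.00V), C4(2μF, Q=19μC, V=9.50V), C5(2μF, Q=3μC, V=1.50V)
Op 1: GROUND 1: Q1=0; energy lost=8.100
Op 2: CLOSE 2-4: Q_total=26.00, C_total=6.00, V=4.33; Q2=17.33, Q4=8.67; dissipated=40.042
Op 3: CLOSE 5-2: Q_total=20.33, C_total=6.00, V=3.39; Q5=6.78, Q2=13.56; dissipated=5.352
Total dissipated: 53.494 μJ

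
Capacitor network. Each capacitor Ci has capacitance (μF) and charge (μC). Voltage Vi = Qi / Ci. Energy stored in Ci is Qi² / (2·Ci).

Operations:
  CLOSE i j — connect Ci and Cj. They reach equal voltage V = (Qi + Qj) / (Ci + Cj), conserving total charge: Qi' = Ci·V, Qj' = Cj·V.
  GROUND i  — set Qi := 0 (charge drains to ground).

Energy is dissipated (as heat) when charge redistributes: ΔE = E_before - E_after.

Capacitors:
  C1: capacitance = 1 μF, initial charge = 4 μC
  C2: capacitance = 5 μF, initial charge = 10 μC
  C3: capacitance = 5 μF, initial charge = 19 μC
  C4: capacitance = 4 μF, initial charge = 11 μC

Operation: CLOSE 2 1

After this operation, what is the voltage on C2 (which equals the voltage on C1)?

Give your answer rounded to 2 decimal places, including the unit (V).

Answer: 2.33 V

Derivation:
Initial: C1(1μF, Q=4μC, V=4.00V), C2(5μF, Q=10μC, V=2.00V), C3(5μF, Q=19μC, V=3.80V), C4(4μF, Q=11μC, V=2.75V)
Op 1: CLOSE 2-1: Q_total=14.00, C_total=6.00, V=2.33; Q2=11.67, Q1=2.33; dissipated=1.667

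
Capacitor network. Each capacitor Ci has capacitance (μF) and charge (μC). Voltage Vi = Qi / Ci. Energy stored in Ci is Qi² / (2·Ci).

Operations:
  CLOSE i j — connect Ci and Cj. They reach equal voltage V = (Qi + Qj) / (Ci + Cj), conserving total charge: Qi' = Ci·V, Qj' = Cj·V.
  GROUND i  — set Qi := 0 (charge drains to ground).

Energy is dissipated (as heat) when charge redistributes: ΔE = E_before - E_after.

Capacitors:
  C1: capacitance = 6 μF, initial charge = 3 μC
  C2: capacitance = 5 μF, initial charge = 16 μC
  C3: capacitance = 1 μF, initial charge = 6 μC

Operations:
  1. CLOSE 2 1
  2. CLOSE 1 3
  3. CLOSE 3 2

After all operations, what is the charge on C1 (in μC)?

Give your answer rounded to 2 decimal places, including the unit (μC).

Initial: C1(6μF, Q=3μC, V=0.50V), C2(5μF, Q=16μC, V=3.20V), C3(1μF, Q=6μC, V=6.00V)
Op 1: CLOSE 2-1: Q_total=19.00, C_total=11.00, V=1.73; Q2=8.64, Q1=10.36; dissipated=9.941
Op 2: CLOSE 1-3: Q_total=16.36, C_total=7.00, V=2.34; Q1=14.03, Q3=2.34; dissipated=7.824
Op 3: CLOSE 3-2: Q_total=10.97, C_total=6.00, V=1.83; Q3=1.83, Q2=9.15; dissipated=0.155
Final charges: Q1=14.03, Q2=9.15, Q3=1.83

Answer: 14.03 μC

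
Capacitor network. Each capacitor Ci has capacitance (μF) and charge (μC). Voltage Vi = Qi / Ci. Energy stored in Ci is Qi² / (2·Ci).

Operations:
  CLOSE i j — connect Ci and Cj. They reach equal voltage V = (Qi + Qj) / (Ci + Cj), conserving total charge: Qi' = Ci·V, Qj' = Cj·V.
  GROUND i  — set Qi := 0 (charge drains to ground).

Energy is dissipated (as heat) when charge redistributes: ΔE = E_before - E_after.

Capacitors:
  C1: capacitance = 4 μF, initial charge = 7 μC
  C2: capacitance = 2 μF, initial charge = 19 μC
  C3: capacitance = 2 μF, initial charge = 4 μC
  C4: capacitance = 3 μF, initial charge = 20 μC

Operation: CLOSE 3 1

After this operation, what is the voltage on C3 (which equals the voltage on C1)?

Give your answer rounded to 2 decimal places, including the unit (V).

Answer: 1.83 V

Derivation:
Initial: C1(4μF, Q=7μC, V=1.75V), C2(2μF, Q=19μC, V=9.50V), C3(2μF, Q=4μC, V=2.00V), C4(3μF, Q=20μC, V=6.67V)
Op 1: CLOSE 3-1: Q_total=11.00, C_total=6.00, V=1.83; Q3=3.67, Q1=7.33; dissipated=0.042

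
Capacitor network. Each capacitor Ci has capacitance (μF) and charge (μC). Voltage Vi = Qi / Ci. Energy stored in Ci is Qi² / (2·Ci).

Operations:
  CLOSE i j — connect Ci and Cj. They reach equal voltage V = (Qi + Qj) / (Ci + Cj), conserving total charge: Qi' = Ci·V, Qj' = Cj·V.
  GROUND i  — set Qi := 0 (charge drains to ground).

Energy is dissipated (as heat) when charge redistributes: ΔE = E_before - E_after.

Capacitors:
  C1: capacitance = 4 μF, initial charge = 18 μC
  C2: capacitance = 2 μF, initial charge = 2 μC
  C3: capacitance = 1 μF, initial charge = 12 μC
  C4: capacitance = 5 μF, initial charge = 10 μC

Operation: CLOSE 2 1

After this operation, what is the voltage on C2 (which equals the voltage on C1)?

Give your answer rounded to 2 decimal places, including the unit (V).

Initial: C1(4μF, Q=18μC, V=4.50V), C2(2μF, Q=2μC, V=1.00V), C3(1μF, Q=12μC, V=12.00V), C4(5μF, Q=10μC, V=2.00V)
Op 1: CLOSE 2-1: Q_total=20.00, C_total=6.00, V=3.33; Q2=6.67, Q1=13.33; dissipated=8.167

Answer: 3.33 V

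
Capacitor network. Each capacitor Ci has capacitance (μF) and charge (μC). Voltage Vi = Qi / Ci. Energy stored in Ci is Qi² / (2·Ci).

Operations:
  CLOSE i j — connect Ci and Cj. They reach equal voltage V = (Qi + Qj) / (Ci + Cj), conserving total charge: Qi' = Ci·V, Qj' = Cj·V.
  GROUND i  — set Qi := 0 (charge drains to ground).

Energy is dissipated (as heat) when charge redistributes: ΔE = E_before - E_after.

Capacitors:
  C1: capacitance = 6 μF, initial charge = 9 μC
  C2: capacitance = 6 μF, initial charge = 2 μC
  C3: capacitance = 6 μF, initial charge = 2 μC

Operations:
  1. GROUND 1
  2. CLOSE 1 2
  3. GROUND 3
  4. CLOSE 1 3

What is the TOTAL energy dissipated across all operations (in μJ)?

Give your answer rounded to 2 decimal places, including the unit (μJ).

Initial: C1(6μF, Q=9μC, V=1.50V), C2(6μF, Q=2μC, V=0.33V), C3(6μF, Q=2μC, V=0.33V)
Op 1: GROUND 1: Q1=0; energy lost=6.750
Op 2: CLOSE 1-2: Q_total=2.00, C_total=12.00, V=0.17; Q1=1.00, Q2=1.00; dissipated=0.167
Op 3: GROUND 3: Q3=0; energy lost=0.333
Op 4: CLOSE 1-3: Q_total=1.00, C_total=12.00, V=0.08; Q1=0.50, Q3=0.50; dissipated=0.042
Total dissipated: 7.292 μJ

Answer: 7.29 μJ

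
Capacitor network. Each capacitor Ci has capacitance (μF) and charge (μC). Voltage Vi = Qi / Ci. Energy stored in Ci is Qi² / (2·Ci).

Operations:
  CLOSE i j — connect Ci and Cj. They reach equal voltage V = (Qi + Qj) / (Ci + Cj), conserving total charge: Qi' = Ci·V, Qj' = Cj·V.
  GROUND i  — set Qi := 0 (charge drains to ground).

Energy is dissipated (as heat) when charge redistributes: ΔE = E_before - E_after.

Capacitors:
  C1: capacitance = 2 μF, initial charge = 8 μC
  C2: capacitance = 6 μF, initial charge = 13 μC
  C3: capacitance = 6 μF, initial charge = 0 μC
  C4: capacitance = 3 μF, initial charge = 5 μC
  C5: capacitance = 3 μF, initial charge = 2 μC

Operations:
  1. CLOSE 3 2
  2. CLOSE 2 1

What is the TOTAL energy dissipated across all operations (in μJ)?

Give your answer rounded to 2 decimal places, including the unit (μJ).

Answer: 13.42 μJ

Derivation:
Initial: C1(2μF, Q=8μC, V=4.00V), C2(6μF, Q=13μC, V=2.17V), C3(6μF, Q=0μC, V=0.00V), C4(3μF, Q=5μC, V=1.67V), C5(3μF, Q=2μC, V=0.67V)
Op 1: CLOSE 3-2: Q_total=13.00, C_total=12.00, V=1.08; Q3=6.50, Q2=6.50; dissipated=7.042
Op 2: CLOSE 2-1: Q_total=14.50, C_total=8.00, V=1.81; Q2=10.88, Q1=3.62; dissipated=6.380
Total dissipated: 13.422 μJ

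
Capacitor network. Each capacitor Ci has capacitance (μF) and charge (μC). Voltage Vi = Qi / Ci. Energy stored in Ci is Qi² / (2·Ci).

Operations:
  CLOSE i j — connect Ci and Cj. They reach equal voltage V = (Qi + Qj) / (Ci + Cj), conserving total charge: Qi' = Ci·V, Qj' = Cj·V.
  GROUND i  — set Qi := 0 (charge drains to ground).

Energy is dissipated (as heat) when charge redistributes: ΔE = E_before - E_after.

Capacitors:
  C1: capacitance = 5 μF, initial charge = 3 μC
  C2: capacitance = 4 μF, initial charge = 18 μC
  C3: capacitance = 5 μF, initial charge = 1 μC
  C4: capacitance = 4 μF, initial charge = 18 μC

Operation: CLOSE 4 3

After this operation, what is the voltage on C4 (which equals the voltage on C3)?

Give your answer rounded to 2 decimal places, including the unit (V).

Answer: 2.11 V

Derivation:
Initial: C1(5μF, Q=3μC, V=0.60V), C2(4μF, Q=18μC, V=4.50V), C3(5μF, Q=1μC, V=0.20V), C4(4μF, Q=18μC, V=4.50V)
Op 1: CLOSE 4-3: Q_total=19.00, C_total=9.00, V=2.11; Q4=8.44, Q3=10.56; dissipated=20.544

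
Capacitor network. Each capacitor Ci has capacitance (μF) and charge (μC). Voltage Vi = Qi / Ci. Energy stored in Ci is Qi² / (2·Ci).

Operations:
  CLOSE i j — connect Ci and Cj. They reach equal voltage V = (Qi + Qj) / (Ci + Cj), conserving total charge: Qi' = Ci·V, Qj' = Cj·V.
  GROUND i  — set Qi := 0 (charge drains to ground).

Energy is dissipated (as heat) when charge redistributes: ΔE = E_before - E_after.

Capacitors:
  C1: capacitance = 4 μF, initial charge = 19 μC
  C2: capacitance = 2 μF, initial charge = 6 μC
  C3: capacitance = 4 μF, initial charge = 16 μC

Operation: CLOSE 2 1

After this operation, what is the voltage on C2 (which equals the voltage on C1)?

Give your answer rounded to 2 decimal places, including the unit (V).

Answer: 4.17 V

Derivation:
Initial: C1(4μF, Q=19μC, V=4.75V), C2(2μF, Q=6μC, V=3.00V), C3(4μF, Q=16μC, V=4.00V)
Op 1: CLOSE 2-1: Q_total=25.00, C_total=6.00, V=4.17; Q2=8.33, Q1=16.67; dissipated=2.042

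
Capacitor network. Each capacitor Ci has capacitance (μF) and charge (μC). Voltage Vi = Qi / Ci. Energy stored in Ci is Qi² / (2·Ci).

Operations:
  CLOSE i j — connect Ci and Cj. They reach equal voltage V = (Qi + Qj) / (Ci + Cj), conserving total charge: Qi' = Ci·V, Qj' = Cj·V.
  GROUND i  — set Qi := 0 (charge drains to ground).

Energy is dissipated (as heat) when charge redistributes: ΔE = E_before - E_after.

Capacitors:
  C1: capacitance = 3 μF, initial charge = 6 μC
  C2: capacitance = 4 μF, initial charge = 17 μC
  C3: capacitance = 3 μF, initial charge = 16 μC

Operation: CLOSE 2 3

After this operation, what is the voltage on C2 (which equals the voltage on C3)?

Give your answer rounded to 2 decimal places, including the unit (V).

Answer: 4.71 V

Derivation:
Initial: C1(3μF, Q=6μC, V=2.00V), C2(4μF, Q=17μC, V=4.25V), C3(3μF, Q=16μC, V=5.33V)
Op 1: CLOSE 2-3: Q_total=33.00, C_total=7.00, V=4.71; Q2=18.86, Q3=14.14; dissipated=1.006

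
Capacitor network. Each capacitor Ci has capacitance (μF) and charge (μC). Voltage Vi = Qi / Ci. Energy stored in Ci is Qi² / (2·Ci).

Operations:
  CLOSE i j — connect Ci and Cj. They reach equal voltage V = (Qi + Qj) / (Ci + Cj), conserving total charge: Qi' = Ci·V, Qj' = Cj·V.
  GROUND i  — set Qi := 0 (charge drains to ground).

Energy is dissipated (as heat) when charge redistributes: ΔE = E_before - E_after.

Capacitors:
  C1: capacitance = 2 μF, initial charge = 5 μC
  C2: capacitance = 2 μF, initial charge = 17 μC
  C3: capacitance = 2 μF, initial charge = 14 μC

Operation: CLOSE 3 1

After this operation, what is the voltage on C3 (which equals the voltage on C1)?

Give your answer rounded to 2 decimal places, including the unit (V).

Initial: C1(2μF, Q=5μC, V=2.50V), C2(2μF, Q=17μC, V=8.50V), C3(2μF, Q=14μC, V=7.00V)
Op 1: CLOSE 3-1: Q_total=19.00, C_total=4.00, V=4.75; Q3=9.50, Q1=9.50; dissipated=10.125

Answer: 4.75 V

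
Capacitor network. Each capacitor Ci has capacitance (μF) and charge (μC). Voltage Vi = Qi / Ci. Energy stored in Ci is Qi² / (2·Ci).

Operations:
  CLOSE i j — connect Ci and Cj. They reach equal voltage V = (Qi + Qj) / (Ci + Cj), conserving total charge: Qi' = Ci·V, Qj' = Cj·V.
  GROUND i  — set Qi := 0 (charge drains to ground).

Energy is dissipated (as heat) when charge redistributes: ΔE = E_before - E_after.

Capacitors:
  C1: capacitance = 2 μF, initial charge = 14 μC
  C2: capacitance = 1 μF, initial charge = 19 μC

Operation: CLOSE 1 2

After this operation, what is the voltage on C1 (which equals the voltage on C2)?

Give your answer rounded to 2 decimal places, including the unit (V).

Answer: 11.00 V

Derivation:
Initial: C1(2μF, Q=14μC, V=7.00V), C2(1μF, Q=19μC, V=19.00V)
Op 1: CLOSE 1-2: Q_total=33.00, C_total=3.00, V=11.00; Q1=22.00, Q2=11.00; dissipated=48.000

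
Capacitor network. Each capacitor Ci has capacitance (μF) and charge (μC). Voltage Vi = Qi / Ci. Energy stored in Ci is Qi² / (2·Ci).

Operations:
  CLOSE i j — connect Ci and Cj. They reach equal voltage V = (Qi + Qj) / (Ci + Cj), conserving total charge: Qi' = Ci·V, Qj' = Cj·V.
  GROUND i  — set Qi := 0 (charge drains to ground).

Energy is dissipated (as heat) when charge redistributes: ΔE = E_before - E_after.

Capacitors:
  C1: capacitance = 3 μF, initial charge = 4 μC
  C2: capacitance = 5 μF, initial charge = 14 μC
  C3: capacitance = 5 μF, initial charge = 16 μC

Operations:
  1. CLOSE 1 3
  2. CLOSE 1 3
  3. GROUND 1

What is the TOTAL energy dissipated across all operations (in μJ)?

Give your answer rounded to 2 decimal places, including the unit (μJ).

Answer: 12.64 μJ

Derivation:
Initial: C1(3μF, Q=4μC, V=1.33V), C2(5μF, Q=14μC, V=2.80V), C3(5μF, Q=16μC, V=3.20V)
Op 1: CLOSE 1-3: Q_total=20.00, C_total=8.00, V=2.50; Q1=7.50, Q3=12.50; dissipated=3.267
Op 2: CLOSE 1-3: Q_total=20.00, C_total=8.00, V=2.50; Q1=7.50, Q3=12.50; dissipated=0.000
Op 3: GROUND 1: Q1=0; energy lost=9.375
Total dissipated: 12.642 μJ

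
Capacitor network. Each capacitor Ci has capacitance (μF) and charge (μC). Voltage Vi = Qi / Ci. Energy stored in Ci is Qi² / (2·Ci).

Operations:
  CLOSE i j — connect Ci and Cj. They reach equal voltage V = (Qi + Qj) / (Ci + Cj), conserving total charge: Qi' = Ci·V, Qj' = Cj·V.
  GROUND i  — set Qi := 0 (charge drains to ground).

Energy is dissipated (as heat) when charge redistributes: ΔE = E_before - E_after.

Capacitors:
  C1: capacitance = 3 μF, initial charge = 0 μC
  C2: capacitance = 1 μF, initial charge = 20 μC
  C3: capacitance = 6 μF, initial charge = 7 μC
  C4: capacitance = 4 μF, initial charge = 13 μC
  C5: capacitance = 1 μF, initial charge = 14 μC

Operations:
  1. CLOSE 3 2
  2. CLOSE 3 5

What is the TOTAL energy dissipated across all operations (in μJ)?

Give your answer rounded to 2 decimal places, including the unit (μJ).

Initial: C1(3μF, Q=0μC, V=0.00V), C2(1μF, Q=20μC, V=20.00V), C3(6μF, Q=7μC, V=1.17V), C4(4μF, Q=13μC, V=3.25V), C5(1μF, Q=14μC, V=14.00V)
Op 1: CLOSE 3-2: Q_total=27.00, C_total=7.00, V=3.86; Q3=23.14, Q2=3.86; dissipated=152.012
Op 2: CLOSE 3-5: Q_total=37.14, C_total=7.00, V=5.31; Q3=31.84, Q5=5.31; dissipated=44.090
Total dissipated: 196.102 μJ

Answer: 196.10 μJ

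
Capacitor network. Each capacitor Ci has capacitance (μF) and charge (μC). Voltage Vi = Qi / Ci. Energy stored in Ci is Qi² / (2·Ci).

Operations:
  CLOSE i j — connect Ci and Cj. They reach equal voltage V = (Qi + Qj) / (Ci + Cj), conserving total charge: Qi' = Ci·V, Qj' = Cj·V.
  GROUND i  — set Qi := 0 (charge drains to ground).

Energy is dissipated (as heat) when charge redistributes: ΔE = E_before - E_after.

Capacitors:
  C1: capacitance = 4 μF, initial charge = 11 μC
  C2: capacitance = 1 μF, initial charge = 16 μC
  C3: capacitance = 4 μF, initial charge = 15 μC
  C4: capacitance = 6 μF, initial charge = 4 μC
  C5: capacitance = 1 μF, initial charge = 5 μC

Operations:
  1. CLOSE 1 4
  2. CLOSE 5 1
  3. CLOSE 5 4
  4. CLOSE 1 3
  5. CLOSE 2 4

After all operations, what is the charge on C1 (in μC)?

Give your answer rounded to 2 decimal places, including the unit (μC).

Answer: 11.90 μC

Derivation:
Initial: C1(4μF, Q=11μC, V=2.75V), C2(1μF, Q=16μC, V=16.00V), C3(4μF, Q=15μC, V=3.75V), C4(6μF, Q=4μC, V=0.67V), C5(1μF, Q=5μC, V=5.00V)
Op 1: CLOSE 1-4: Q_total=15.00, C_total=10.00, V=1.50; Q1=6.00, Q4=9.00; dissipated=5.208
Op 2: CLOSE 5-1: Q_total=11.00, C_total=5.00, V=2.20; Q5=2.20, Q1=8.80; dissipated=4.900
Op 3: CLOSE 5-4: Q_total=11.20, C_total=7.00, V=1.60; Q5=1.60, Q4=9.60; dissipated=0.210
Op 4: CLOSE 1-3: Q_total=23.80, C_total=8.00, V=2.98; Q1=11.90, Q3=11.90; dissipated=2.402
Op 5: CLOSE 2-4: Q_total=25.60, C_total=7.00, V=3.66; Q2=3.66, Q4=21.94; dissipated=88.869
Final charges: Q1=11.90, Q2=3.66, Q3=11.90, Q4=21.94, Q5=1.60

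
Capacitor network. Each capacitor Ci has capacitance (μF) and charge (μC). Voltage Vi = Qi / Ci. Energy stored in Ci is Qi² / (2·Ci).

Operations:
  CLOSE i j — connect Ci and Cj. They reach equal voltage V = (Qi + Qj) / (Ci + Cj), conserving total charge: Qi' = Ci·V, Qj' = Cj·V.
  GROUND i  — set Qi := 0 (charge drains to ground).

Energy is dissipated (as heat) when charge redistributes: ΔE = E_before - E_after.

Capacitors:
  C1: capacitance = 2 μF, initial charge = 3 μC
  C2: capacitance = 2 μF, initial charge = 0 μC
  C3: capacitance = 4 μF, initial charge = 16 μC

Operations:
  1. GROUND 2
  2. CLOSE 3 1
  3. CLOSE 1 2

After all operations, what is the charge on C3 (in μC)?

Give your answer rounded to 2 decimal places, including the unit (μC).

Answer: 12.67 μC

Derivation:
Initial: C1(2μF, Q=3μC, V=1.50V), C2(2μF, Q=0μC, V=0.00V), C3(4μF, Q=16μC, V=4.00V)
Op 1: GROUND 2: Q2=0; energy lost=0.000
Op 2: CLOSE 3-1: Q_total=19.00, C_total=6.00, V=3.17; Q3=12.67, Q1=6.33; dissipated=4.167
Op 3: CLOSE 1-2: Q_total=6.33, C_total=4.00, V=1.58; Q1=3.17, Q2=3.17; dissipated=5.014
Final charges: Q1=3.17, Q2=3.17, Q3=12.67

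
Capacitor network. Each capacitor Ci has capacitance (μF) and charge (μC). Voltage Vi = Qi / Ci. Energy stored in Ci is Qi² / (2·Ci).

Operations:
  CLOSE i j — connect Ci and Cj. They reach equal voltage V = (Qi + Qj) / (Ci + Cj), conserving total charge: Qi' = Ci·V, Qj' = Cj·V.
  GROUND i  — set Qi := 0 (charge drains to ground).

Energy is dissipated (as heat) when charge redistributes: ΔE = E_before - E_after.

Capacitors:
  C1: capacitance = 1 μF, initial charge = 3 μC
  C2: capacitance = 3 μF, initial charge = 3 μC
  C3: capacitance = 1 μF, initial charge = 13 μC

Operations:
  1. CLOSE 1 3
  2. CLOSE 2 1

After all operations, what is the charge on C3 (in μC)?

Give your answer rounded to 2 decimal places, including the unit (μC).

Initial: C1(1μF, Q=3μC, V=3.00V), C2(3μF, Q=3μC, V=1.00V), C3(1μF, Q=13μC, V=13.00V)
Op 1: CLOSE 1-3: Q_total=16.00, C_total=2.00, V=8.00; Q1=8.00, Q3=8.00; dissipated=25.000
Op 2: CLOSE 2-1: Q_total=11.00, C_total=4.00, V=2.75; Q2=8.25, Q1=2.75; dissipated=18.375
Final charges: Q1=2.75, Q2=8.25, Q3=8.00

Answer: 8.00 μC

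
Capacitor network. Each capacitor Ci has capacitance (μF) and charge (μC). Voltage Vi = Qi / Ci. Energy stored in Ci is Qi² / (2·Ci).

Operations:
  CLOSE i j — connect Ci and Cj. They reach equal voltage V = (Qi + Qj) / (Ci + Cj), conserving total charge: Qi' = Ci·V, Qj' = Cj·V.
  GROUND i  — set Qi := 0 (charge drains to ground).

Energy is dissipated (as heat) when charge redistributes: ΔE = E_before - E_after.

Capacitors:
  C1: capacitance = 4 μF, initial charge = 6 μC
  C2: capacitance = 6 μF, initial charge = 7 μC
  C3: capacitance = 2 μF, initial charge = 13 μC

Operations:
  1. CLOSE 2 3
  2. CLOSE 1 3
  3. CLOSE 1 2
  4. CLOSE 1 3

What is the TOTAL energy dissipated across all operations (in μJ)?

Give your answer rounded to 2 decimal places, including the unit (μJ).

Initial: C1(4μF, Q=6μC, V=1.50V), C2(6μF, Q=7μC, V=1.17V), C3(2μF, Q=13μC, V=6.50V)
Op 1: CLOSE 2-3: Q_total=20.00, C_total=8.00, V=2.50; Q2=15.00, Q3=5.00; dissipated=21.333
Op 2: CLOSE 1-3: Q_total=11.00, C_total=6.00, V=1.83; Q1=7.33, Q3=3.67; dissipated=0.667
Op 3: CLOSE 1-2: Q_total=22.33, C_total=10.00, V=2.23; Q1=8.93, Q2=13.40; dissipated=0.533
Op 4: CLOSE 1-3: Q_total=12.60, C_total=6.00, V=2.10; Q1=8.40, Q3=4.20; dissipated=0.107
Total dissipated: 22.640 μJ

Answer: 22.64 μJ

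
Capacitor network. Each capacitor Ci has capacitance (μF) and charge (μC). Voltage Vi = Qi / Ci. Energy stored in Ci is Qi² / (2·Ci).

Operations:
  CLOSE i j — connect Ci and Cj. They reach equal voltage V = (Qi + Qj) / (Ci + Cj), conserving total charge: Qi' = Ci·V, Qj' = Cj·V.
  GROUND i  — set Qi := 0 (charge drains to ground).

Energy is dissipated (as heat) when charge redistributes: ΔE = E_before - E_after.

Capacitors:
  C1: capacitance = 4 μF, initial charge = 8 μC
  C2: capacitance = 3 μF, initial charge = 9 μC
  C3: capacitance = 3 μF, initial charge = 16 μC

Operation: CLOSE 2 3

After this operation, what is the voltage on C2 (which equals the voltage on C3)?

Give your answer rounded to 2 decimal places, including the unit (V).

Initial: C1(4μF, Q=8μC, V=2.00V), C2(3μF, Q=9μC, V=3.00V), C3(3μF, Q=16μC, V=5.33V)
Op 1: CLOSE 2-3: Q_total=25.00, C_total=6.00, V=4.17; Q2=12.50, Q3=12.50; dissipated=4.083

Answer: 4.17 V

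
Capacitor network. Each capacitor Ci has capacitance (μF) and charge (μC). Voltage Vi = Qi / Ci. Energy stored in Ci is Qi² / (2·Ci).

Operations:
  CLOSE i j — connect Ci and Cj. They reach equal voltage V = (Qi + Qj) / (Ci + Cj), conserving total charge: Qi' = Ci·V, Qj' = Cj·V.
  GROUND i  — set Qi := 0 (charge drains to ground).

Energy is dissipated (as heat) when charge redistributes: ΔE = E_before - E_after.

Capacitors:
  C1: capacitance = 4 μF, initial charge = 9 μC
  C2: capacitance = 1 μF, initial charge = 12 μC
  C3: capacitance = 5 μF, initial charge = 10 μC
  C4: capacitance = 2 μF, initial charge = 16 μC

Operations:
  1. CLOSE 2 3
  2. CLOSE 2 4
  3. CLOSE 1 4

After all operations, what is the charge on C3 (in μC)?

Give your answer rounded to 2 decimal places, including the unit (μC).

Answer: 18.33 μC

Derivation:
Initial: C1(4μF, Q=9μC, V=2.25V), C2(1μF, Q=12μC, V=12.00V), C3(5μF, Q=10μC, V=2.00V), C4(2μF, Q=16μC, V=8.00V)
Op 1: CLOSE 2-3: Q_total=22.00, C_total=6.00, V=3.67; Q2=3.67, Q3=18.33; dissipated=41.667
Op 2: CLOSE 2-4: Q_total=19.67, C_total=3.00, V=6.56; Q2=6.56, Q4=13.11; dissipated=6.259
Op 3: CLOSE 1-4: Q_total=22.11, C_total=6.00, V=3.69; Q1=14.74, Q4=7.37; dissipated=12.359
Final charges: Q1=14.74, Q2=6.56, Q3=18.33, Q4=7.37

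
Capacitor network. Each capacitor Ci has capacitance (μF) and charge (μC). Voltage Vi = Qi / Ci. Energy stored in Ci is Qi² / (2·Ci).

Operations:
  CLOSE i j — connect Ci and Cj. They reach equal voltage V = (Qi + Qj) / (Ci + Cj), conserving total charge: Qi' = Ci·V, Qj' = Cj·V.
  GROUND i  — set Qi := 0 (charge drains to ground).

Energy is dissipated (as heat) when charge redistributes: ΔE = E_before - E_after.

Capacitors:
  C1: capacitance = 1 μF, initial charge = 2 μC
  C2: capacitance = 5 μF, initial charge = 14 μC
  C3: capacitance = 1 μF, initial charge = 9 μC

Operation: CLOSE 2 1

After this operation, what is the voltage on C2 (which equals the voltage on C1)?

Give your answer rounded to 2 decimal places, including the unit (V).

Initial: C1(1μF, Q=2μC, V=2.00V), C2(5μF, Q=14μC, V=2.80V), C3(1μF, Q=9μC, V=9.00V)
Op 1: CLOSE 2-1: Q_total=16.00, C_total=6.00, V=2.67; Q2=13.33, Q1=2.67; dissipated=0.267

Answer: 2.67 V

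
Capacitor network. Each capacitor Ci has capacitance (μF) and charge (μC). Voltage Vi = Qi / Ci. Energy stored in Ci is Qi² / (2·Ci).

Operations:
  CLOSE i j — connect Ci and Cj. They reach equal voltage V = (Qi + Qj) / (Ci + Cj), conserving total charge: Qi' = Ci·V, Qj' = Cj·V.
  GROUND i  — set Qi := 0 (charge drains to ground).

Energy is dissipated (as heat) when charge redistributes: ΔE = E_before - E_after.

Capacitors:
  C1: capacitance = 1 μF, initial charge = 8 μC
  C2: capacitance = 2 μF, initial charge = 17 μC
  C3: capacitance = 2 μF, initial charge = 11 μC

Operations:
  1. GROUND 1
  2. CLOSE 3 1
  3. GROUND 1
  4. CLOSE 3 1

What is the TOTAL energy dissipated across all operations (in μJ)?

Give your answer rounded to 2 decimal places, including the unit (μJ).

Answer: 53.29 μJ

Derivation:
Initial: C1(1μF, Q=8μC, V=8.00V), C2(2μF, Q=17μC, V=8.50V), C3(2μF, Q=11μC, V=5.50V)
Op 1: GROUND 1: Q1=0; energy lost=32.000
Op 2: CLOSE 3-1: Q_total=11.00, C_total=3.00, V=3.67; Q3=7.33, Q1=3.67; dissipated=10.083
Op 3: GROUND 1: Q1=0; energy lost=6.722
Op 4: CLOSE 3-1: Q_total=7.33, C_total=3.00, V=2.44; Q3=4.89, Q1=2.44; dissipated=4.481
Total dissipated: 53.287 μJ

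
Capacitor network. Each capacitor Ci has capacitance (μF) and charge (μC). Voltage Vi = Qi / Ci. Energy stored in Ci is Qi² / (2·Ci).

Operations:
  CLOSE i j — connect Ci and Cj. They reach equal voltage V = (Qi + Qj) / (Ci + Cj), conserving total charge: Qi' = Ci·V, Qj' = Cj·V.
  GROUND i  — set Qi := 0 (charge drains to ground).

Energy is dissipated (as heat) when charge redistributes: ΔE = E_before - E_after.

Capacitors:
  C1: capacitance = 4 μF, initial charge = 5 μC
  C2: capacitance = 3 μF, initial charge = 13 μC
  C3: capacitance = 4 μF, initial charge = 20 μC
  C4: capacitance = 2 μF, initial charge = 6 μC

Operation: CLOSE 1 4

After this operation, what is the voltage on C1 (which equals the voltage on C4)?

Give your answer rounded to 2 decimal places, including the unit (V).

Answer: 1.83 V

Derivation:
Initial: C1(4μF, Q=5μC, V=1.25V), C2(3μF, Q=13μC, V=4.33V), C3(4μF, Q=20μC, V=5.00V), C4(2μF, Q=6μC, V=3.00V)
Op 1: CLOSE 1-4: Q_total=11.00, C_total=6.00, V=1.83; Q1=7.33, Q4=3.67; dissipated=2.042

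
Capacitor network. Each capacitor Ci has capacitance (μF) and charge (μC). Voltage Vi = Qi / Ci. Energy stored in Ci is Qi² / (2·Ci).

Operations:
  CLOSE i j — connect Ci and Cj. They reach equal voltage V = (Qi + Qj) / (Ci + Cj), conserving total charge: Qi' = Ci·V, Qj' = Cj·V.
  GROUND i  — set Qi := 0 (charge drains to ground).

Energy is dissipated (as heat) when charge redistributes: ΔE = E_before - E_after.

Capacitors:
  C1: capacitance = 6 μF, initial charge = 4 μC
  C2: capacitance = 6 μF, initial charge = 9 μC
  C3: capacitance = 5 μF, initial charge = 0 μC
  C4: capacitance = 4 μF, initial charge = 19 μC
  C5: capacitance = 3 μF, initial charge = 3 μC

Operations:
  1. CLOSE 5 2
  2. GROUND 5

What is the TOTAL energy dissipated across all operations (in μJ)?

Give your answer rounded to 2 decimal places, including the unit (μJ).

Initial: C1(6μF, Q=4μC, V=0.67V), C2(6μF, Q=9μC, V=1.50V), C3(5μF, Q=0μC, V=0.00V), C4(4μF, Q=19μC, V=4.75V), C5(3μF, Q=3μC, V=1.00V)
Op 1: CLOSE 5-2: Q_total=12.00, C_total=9.00, V=1.33; Q5=4.00, Q2=8.00; dissipated=0.250
Op 2: GROUND 5: Q5=0; energy lost=2.667
Total dissipated: 2.917 μJ

Answer: 2.92 μJ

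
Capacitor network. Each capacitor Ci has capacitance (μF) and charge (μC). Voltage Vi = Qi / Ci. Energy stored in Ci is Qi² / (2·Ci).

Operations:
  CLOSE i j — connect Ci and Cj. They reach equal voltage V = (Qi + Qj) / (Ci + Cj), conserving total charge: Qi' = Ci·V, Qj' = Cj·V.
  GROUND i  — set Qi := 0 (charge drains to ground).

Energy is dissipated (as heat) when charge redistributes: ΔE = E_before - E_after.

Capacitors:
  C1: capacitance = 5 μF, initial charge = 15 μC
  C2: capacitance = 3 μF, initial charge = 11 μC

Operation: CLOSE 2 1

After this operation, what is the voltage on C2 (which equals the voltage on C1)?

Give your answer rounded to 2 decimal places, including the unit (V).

Answer: 3.25 V

Derivation:
Initial: C1(5μF, Q=15μC, V=3.00V), C2(3μF, Q=11μC, V=3.67V)
Op 1: CLOSE 2-1: Q_total=26.00, C_total=8.00, V=3.25; Q2=9.75, Q1=16.25; dissipated=0.417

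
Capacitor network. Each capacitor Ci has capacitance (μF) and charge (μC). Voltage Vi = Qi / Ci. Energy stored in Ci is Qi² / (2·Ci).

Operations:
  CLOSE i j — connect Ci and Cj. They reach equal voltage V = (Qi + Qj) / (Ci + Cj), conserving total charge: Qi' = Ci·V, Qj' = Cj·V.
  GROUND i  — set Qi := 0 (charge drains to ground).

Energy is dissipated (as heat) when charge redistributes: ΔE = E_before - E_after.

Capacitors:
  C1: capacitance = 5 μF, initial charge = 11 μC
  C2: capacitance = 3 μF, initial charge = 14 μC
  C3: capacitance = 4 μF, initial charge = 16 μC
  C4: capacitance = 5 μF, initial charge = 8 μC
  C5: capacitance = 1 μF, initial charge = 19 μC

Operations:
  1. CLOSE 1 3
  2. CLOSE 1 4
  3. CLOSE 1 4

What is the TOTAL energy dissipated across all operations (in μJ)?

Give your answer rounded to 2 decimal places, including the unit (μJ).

Initial: C1(5μF, Q=11μC, V=2.20V), C2(3μF, Q=14μC, V=4.67V), C3(4μF, Q=16μC, V=4.00V), C4(5μF, Q=8μC, V=1.60V), C5(1μF, Q=19μC, V=19.00V)
Op 1: CLOSE 1-3: Q_total=27.00, C_total=9.00, V=3.00; Q1=15.00, Q3=12.00; dissipated=3.600
Op 2: CLOSE 1-4: Q_total=23.00, C_total=10.00, V=2.30; Q1=11.50, Q4=11.50; dissipated=2.450
Op 3: CLOSE 1-4: Q_total=23.00, C_total=10.00, V=2.30; Q1=11.50, Q4=11.50; dissipated=0.000
Total dissipated: 6.050 μJ

Answer: 6.05 μJ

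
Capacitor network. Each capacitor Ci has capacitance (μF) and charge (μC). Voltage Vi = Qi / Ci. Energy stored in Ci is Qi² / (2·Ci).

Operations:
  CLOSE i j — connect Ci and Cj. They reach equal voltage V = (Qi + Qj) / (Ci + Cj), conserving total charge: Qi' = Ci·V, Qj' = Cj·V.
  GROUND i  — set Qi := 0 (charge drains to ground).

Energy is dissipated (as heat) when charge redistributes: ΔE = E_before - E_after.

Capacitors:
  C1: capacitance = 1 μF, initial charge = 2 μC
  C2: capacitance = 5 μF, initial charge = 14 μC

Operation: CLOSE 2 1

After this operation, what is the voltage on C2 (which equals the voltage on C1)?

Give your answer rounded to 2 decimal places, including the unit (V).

Initial: C1(1μF, Q=2μC, V=2.00V), C2(5μF, Q=14μC, V=2.80V)
Op 1: CLOSE 2-1: Q_total=16.00, C_total=6.00, V=2.67; Q2=13.33, Q1=2.67; dissipated=0.267

Answer: 2.67 V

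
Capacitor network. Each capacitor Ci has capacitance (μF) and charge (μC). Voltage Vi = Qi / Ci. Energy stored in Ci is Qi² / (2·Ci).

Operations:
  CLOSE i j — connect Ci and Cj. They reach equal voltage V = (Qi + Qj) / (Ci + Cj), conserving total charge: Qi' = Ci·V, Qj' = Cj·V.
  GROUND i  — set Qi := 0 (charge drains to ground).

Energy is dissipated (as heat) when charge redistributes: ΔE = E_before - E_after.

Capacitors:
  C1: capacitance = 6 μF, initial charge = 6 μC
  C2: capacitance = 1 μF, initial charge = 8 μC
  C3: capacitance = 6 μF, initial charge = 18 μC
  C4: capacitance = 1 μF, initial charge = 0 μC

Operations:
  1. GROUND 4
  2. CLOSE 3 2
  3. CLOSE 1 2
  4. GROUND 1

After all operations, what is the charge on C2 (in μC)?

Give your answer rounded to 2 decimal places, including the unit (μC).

Answer: 1.39 μC

Derivation:
Initial: C1(6μF, Q=6μC, V=1.00V), C2(1μF, Q=8μC, V=8.00V), C3(6μF, Q=18μC, V=3.00V), C4(1μF, Q=0μC, V=0.00V)
Op 1: GROUND 4: Q4=0; energy lost=0.000
Op 2: CLOSE 3-2: Q_total=26.00, C_total=7.00, V=3.71; Q3=22.29, Q2=3.71; dissipated=10.714
Op 3: CLOSE 1-2: Q_total=9.71, C_total=7.00, V=1.39; Q1=8.33, Q2=1.39; dissipated=3.157
Op 4: GROUND 1: Q1=0; energy lost=5.778
Final charges: Q1=0.00, Q2=1.39, Q3=22.29, Q4=0.00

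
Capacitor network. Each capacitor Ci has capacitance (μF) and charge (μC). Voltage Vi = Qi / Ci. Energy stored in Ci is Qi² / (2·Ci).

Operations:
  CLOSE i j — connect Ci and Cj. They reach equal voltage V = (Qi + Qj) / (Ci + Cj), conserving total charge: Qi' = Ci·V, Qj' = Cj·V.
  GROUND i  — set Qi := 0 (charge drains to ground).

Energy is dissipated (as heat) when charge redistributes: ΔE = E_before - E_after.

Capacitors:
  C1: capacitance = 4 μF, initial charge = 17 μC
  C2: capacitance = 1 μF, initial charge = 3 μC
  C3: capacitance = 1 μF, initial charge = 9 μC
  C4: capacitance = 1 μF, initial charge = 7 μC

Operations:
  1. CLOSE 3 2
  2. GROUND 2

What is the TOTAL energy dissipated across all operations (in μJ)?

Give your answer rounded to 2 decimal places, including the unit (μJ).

Initial: C1(4μF, Q=17μC, V=4.25V), C2(1μF, Q=3μC, V=3.00V), C3(1μF, Q=9μC, V=9.00V), C4(1μF, Q=7μC, V=7.00V)
Op 1: CLOSE 3-2: Q_total=12.00, C_total=2.00, V=6.00; Q3=6.00, Q2=6.00; dissipated=9.000
Op 2: GROUND 2: Q2=0; energy lost=18.000
Total dissipated: 27.000 μJ

Answer: 27.00 μJ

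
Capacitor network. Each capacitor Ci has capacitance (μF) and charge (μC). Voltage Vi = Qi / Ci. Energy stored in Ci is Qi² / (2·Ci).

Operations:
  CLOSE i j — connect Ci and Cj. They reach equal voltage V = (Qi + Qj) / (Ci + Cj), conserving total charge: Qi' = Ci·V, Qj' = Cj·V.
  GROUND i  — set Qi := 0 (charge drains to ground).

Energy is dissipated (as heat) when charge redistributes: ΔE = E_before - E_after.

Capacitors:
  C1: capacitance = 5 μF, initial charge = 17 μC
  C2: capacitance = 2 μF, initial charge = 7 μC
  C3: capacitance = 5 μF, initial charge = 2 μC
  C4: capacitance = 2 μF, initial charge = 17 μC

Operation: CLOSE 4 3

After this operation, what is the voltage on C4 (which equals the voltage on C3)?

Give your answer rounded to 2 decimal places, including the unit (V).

Initial: C1(5μF, Q=17μC, V=3.40V), C2(2μF, Q=7μC, V=3.50V), C3(5μF, Q=2μC, V=0.40V), C4(2μF, Q=17μC, V=8.50V)
Op 1: CLOSE 4-3: Q_total=19.00, C_total=7.00, V=2.71; Q4=5.43, Q3=13.57; dissipated=46.864

Answer: 2.71 V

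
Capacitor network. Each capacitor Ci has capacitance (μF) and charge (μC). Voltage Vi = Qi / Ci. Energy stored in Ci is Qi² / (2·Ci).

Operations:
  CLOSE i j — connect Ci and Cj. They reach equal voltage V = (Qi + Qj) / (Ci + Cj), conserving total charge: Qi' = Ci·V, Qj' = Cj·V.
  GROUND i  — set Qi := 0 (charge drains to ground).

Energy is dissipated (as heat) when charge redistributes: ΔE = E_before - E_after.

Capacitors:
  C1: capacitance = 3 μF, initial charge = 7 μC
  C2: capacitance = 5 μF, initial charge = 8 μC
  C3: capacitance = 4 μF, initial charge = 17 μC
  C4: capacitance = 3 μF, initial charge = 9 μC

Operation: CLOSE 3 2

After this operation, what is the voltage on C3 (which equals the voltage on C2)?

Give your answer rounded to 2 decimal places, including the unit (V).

Answer: 2.78 V

Derivation:
Initial: C1(3μF, Q=7μC, V=2.33V), C2(5μF, Q=8μC, V=1.60V), C3(4μF, Q=17μC, V=4.25V), C4(3μF, Q=9μC, V=3.00V)
Op 1: CLOSE 3-2: Q_total=25.00, C_total=9.00, V=2.78; Q3=11.11, Q2=13.89; dissipated=7.803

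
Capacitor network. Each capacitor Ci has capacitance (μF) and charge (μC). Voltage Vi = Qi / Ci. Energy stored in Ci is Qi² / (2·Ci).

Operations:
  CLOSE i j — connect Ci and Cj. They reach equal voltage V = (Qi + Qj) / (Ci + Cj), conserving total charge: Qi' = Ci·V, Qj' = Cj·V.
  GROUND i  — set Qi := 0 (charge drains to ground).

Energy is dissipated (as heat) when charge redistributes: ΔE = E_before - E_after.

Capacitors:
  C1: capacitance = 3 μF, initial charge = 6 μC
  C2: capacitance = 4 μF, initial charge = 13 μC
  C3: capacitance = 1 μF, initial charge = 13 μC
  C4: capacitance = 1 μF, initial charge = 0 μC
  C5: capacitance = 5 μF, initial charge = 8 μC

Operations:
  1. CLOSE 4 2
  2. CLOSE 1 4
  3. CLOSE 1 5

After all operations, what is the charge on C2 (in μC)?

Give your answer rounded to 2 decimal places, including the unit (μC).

Initial: C1(3μF, Q=6μC, V=2.00V), C2(4μF, Q=13μC, V=3.25V), C3(1μF, Q=13μC, V=13.00V), C4(1μF, Q=0μC, V=0.00V), C5(5μF, Q=8μC, V=1.60V)
Op 1: CLOSE 4-2: Q_total=13.00, C_total=5.00, V=2.60; Q4=2.60, Q2=10.40; dissipated=4.225
Op 2: CLOSE 1-4: Q_total=8.60, C_total=4.00, V=2.15; Q1=6.45, Q4=2.15; dissipated=0.135
Op 3: CLOSE 1-5: Q_total=14.45, C_total=8.00, V=1.81; Q1=5.42, Q5=9.03; dissipated=0.284
Final charges: Q1=5.42, Q2=10.40, Q3=13.00, Q4=2.15, Q5=9.03

Answer: 10.40 μC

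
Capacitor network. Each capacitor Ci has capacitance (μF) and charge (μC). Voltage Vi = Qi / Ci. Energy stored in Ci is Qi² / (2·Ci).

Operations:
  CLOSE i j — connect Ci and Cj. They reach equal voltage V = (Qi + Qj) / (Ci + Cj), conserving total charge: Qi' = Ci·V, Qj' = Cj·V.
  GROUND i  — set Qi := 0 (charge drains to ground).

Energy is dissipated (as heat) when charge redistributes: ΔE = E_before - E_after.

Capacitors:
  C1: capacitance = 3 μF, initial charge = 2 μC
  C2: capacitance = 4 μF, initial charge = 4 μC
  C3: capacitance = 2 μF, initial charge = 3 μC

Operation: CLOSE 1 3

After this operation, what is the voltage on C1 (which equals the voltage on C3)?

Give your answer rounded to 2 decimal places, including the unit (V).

Initial: C1(3μF, Q=2μC, V=0.67V), C2(4μF, Q=4μC, V=1.00V), C3(2μF, Q=3μC, V=1.50V)
Op 1: CLOSE 1-3: Q_total=5.00, C_total=5.00, V=1.00; Q1=3.00, Q3=2.00; dissipated=0.417

Answer: 1.00 V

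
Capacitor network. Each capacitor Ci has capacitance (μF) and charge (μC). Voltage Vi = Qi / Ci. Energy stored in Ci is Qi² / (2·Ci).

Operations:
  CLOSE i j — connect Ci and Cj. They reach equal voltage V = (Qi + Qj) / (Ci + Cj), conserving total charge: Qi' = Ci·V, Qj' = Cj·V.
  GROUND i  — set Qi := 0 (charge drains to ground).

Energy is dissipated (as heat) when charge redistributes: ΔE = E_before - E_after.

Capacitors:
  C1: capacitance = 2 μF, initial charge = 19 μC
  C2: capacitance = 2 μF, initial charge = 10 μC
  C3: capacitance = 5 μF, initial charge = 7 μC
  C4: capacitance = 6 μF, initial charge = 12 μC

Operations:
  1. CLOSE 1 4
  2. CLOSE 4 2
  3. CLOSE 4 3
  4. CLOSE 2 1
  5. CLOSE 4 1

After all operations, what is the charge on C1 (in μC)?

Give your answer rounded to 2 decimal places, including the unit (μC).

Answer: 6.36 μC

Derivation:
Initial: C1(2μF, Q=19μC, V=9.50V), C2(2μF, Q=10μC, V=5.00V), C3(5μF, Q=7μC, V=1.40V), C4(6μF, Q=12μC, V=2.00V)
Op 1: CLOSE 1-4: Q_total=31.00, C_total=8.00, V=3.88; Q1=7.75, Q4=23.25; dissipated=42.188
Op 2: CLOSE 4-2: Q_total=33.25, C_total=8.00, V=4.16; Q4=24.94, Q2=8.31; dissipated=0.949
Op 3: CLOSE 4-3: Q_total=31.94, C_total=11.00, V=2.90; Q4=17.42, Q3=14.52; dissipated=10.359
Op 4: CLOSE 2-1: Q_total=16.06, C_total=4.00, V=4.02; Q2=8.03, Q1=8.03; dissipated=0.040
Op 5: CLOSE 4-1: Q_total=25.45, C_total=8.00, V=3.18; Q4=19.09, Q1=6.36; dissipated=0.928
Final charges: Q1=6.36, Q2=8.03, Q3=14.52, Q4=19.09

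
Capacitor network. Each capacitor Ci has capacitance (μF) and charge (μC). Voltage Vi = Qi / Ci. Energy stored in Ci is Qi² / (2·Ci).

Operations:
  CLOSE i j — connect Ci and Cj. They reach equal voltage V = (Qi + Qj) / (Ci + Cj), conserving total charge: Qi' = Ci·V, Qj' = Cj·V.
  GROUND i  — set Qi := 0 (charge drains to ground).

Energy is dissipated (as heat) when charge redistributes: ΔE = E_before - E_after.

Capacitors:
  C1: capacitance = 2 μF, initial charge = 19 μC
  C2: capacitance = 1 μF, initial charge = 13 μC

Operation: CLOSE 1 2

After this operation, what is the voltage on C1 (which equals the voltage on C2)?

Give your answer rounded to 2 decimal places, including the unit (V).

Initial: C1(2μF, Q=19μC, V=9.50V), C2(1μF, Q=13μC, V=13.00V)
Op 1: CLOSE 1-2: Q_total=32.00, C_total=3.00, V=10.67; Q1=21.33, Q2=10.67; dissipated=4.083

Answer: 10.67 V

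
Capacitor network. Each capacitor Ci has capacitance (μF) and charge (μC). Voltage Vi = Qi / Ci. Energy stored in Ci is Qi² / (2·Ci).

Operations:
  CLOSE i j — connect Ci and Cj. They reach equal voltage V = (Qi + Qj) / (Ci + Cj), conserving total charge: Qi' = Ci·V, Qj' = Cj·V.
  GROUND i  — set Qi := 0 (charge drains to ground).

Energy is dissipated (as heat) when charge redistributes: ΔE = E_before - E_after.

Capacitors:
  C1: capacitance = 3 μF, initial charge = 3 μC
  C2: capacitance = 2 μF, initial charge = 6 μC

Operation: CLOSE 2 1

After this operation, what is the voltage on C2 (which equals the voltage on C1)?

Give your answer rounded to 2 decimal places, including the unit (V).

Answer: 1.80 V

Derivation:
Initial: C1(3μF, Q=3μC, V=1.00V), C2(2μF, Q=6μC, V=3.00V)
Op 1: CLOSE 2-1: Q_total=9.00, C_total=5.00, V=1.80; Q2=3.60, Q1=5.40; dissipated=2.400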